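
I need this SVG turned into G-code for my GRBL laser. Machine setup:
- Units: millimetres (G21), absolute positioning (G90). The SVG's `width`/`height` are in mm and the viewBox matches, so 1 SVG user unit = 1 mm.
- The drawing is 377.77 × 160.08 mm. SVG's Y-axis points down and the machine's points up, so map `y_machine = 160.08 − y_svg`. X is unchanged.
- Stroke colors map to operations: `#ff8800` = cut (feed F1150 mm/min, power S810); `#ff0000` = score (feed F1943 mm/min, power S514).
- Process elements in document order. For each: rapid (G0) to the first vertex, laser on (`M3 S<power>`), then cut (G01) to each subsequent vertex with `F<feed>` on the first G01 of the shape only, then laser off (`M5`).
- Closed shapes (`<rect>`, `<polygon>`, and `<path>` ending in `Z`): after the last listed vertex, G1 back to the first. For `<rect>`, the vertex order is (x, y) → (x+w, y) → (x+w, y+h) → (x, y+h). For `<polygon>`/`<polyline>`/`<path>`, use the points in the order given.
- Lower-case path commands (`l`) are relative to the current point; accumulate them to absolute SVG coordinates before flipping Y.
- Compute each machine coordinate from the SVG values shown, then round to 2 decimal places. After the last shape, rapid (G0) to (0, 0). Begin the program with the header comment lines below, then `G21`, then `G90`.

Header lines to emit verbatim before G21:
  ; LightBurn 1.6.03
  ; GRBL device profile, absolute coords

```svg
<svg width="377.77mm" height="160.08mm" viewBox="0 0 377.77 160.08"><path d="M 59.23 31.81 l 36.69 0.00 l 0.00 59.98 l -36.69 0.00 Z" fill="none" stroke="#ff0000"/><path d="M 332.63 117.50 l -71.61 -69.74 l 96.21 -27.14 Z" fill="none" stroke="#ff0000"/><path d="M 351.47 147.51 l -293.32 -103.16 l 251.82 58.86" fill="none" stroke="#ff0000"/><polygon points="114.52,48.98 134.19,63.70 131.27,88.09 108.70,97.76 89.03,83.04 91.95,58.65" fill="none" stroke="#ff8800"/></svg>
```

; LightBurn 1.6.03
; GRBL device profile, absolute coords
G21
G90
G0 X59.23 Y128.27
M3 S514
G01 X95.92 Y128.27 F1943
G01 X95.92 Y68.29
G01 X59.23 Y68.29
G01 X59.23 Y128.27
M5
G0 X332.63 Y42.58
M3 S514
G01 X261.02 Y112.32 F1943
G01 X357.23 Y139.46
G01 X332.63 Y42.58
M5
G0 X351.47 Y12.57
M3 S514
G01 X58.15 Y115.73 F1943
G01 X309.97 Y56.87
M5
G0 X114.52 Y111.10
M3 S810
G01 X134.19 Y96.38 F1150
G01 X131.27 Y71.99
G01 X108.70 Y62.32
G01 X89.03 Y77.04
G01 X91.95 Y101.43
G01 X114.52 Y111.10
M5
G0 X0.00 Y0.00

viewBox `0 0 377.77 160.08` with mm width/height → 1 unit = 1 mm. Flip: y_m = 160.08 − y_svg.

**Shape 1** — `<path>` rectangle, stroke `#ff0000` → score (S514, F1943). Machine vertices: (59.23,128.27) → (95.92,128.27) → (95.92,68.29) → (59.23,68.29) → (59.23,128.27). Closed: final G1 returns to the first vertex.

**Shape 2** — `<path>` regular polygon, stroke `#ff0000` → score (S514, F1943). Machine vertices: (332.63,42.58) → (261.02,112.32) → (357.23,139.46) → (332.63,42.58). Closed: final G1 returns to the first vertex.

**Shape 3** — `<path>` open polyline, stroke `#ff0000` → score (S514, F1943). Machine vertices: (351.47,12.57) → (58.15,115.73) → (309.97,56.87). Open path.

**Shape 4** — `<polygon>` regular polygon, stroke `#ff8800` → cut (S810, F1150). Machine vertices: (114.52,111.10) → (134.19,96.38) → (131.27,71.99) → (108.70,62.32) → (89.03,77.04) → (91.95,101.43) → (114.52,111.10). Closed: final G1 returns to the first vertex.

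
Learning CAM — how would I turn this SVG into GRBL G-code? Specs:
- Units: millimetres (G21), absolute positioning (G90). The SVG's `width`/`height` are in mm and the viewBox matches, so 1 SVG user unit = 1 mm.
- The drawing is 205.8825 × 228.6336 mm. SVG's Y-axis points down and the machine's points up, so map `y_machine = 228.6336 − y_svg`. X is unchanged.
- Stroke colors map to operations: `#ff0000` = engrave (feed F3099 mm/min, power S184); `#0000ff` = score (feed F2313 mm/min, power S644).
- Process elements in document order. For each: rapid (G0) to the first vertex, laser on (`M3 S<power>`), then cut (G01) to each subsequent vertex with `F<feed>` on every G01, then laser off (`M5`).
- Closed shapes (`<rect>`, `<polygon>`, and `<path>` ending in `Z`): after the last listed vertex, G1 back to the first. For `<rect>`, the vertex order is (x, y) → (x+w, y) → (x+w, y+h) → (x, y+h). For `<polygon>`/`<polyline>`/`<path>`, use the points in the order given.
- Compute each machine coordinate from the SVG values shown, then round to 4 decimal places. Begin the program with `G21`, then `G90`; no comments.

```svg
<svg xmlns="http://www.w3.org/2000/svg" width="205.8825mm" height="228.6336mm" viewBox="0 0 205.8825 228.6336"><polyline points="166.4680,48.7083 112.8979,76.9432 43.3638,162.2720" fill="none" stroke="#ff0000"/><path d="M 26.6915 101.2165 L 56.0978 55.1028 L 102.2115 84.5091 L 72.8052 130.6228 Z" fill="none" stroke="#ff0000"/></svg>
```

G21
G90
G0 X166.4680 Y179.9253
M3 S184
G01 X112.8979 Y151.6904 F3099
G01 X43.3638 Y66.3616 F3099
M5
G0 X26.6915 Y127.4171
M3 S184
G01 X56.0978 Y173.5308 F3099
G01 X102.2115 Y144.1245 F3099
G01 X72.8052 Y98.0108 F3099
G01 X26.6915 Y127.4171 F3099
M5

viewBox `0 0 205.8825 228.6336` with mm width/height → 1 unit = 1 mm. Flip: y_m = 228.6336 − y_svg.

**Shape 1** — `<polyline>` open polyline, stroke `#ff0000` → engrave (S184, F3099). Machine vertices: (166.4680,179.9253) → (112.8979,151.6904) → (43.3638,66.3616). Open path.

**Shape 2** — `<path>` regular polygon, stroke `#ff0000` → engrave (S184, F3099). Machine vertices: (26.6915,127.4171) → (56.0978,173.5308) → (102.2115,144.1245) → (72.8052,98.0108) → (26.6915,127.4171). Closed: final G1 returns to the first vertex.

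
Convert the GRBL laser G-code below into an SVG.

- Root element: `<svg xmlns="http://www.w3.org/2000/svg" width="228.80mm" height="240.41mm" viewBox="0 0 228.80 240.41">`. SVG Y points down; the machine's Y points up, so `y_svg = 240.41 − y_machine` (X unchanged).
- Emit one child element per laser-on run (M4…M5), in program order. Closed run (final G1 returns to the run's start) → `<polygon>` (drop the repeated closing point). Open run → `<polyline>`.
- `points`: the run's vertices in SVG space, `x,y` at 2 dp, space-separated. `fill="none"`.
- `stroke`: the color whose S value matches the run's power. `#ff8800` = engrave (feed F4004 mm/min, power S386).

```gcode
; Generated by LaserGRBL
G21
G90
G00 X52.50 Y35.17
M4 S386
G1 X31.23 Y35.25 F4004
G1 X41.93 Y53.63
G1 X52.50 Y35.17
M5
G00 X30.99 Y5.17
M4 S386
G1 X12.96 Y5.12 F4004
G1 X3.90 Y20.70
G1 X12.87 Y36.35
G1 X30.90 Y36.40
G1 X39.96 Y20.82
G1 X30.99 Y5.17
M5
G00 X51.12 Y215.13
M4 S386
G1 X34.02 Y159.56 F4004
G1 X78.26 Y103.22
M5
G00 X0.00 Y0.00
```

<svg xmlns="http://www.w3.org/2000/svg" width="228.80mm" height="240.41mm" viewBox="0 0 228.80 240.41">
  <polygon points="52.50,205.24 31.23,205.16 41.93,186.78" fill="none" stroke="#ff8800"/>
  <polygon points="30.99,235.24 12.96,235.29 3.90,219.71 12.87,204.06 30.90,204.01 39.96,219.59" fill="none" stroke="#ff8800"/>
  <polyline points="51.12,25.28 34.02,80.85 78.26,137.19" fill="none" stroke="#ff8800"/>
</svg>

Machine Y-up, SVG Y-down with viewBox height 240.41, so y_svg = 240.41 − y_machine; X carries over. Every run uses S386, so all elements get stroke `#ff8800` (engrave).

Run 1: The run returns to its start, so emit a `<polygon>` with points (Y-flipped): 52.50,205.24 31.23,205.16 41.93,186.78.

Run 2: The run returns to its start, so emit a `<polygon>` with points (Y-flipped): 30.99,235.24 12.96,235.29 3.90,219.71 12.87,204.06 30.90,204.01 39.96,219.59.

Run 3: The run is open, so emit a `<polyline>` with points (Y-flipped): 51.12,25.28 34.02,80.85 78.26,137.19.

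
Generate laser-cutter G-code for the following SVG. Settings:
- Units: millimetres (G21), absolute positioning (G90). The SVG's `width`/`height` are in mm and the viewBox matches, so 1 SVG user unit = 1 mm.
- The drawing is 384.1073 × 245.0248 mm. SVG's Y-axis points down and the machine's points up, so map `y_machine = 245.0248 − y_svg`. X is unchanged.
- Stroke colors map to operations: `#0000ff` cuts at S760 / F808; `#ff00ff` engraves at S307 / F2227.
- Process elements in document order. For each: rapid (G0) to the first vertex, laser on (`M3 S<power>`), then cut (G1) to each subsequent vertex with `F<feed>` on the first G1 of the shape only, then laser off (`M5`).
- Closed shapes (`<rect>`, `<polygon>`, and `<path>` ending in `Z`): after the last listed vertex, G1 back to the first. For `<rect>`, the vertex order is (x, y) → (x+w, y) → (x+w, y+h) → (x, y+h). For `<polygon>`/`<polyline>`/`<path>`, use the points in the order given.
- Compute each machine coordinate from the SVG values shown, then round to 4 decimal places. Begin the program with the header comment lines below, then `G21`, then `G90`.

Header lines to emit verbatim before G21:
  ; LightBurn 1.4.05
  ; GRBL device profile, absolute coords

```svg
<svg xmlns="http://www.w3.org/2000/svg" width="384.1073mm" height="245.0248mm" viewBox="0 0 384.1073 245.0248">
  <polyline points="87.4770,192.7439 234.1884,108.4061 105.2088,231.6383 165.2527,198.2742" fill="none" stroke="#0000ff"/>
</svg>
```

1 u = 1 mm; y_m = 245.0248 − y.

[1] `<polyline>` open polyline, #0000ff→cut S760 F808: (87.4770,52.2809) → (234.1884,136.6187) → (105.2088,13.3865) → (165.2527,46.7506)

; LightBurn 1.4.05
; GRBL device profile, absolute coords
G21
G90
G0 X87.4770 Y52.2809
M3 S760
G1 X234.1884 Y136.6187 F808
G1 X105.2088 Y13.3865
G1 X165.2527 Y46.7506
M5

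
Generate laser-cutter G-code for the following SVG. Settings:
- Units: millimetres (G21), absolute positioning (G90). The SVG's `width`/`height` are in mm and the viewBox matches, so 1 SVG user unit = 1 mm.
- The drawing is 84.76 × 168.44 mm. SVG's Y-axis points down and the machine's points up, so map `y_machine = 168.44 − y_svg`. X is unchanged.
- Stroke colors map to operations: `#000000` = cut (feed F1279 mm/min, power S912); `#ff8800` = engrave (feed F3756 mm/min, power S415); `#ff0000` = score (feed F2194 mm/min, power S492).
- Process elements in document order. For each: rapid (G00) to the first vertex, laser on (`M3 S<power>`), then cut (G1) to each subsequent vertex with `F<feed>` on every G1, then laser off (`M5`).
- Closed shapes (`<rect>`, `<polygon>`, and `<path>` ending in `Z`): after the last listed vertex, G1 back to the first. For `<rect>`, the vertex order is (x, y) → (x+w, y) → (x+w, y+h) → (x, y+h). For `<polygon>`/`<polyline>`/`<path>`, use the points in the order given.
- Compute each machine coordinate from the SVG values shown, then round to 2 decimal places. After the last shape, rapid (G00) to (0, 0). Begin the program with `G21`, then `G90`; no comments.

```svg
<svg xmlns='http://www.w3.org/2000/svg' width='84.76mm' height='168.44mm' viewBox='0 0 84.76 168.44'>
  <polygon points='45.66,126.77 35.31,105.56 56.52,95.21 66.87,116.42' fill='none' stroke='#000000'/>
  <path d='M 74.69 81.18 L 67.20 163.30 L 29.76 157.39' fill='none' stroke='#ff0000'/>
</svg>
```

G21
G90
G00 X45.66 Y41.67
M3 S912
G1 X35.31 Y62.88 F1279
G1 X56.52 Y73.23 F1279
G1 X66.87 Y52.02 F1279
G1 X45.66 Y41.67 F1279
M5
G00 X74.69 Y87.26
M3 S492
G1 X67.20 Y5.14 F2194
G1 X29.76 Y11.05 F2194
M5
G00 X0.00 Y0.00

1 u = 1 mm; y_m = 168.44 − y.

[1] `<polygon>` regular polygon, #000000→cut S912 F1279: (45.66,41.67) → (35.31,62.88) → (56.52,73.23) → (66.87,52.02) → (45.66,41.67) (closed)

[2] `<path>` open polyline, #ff0000→score S492 F2194: (74.69,87.26) → (67.20,5.14) → (29.76,11.05)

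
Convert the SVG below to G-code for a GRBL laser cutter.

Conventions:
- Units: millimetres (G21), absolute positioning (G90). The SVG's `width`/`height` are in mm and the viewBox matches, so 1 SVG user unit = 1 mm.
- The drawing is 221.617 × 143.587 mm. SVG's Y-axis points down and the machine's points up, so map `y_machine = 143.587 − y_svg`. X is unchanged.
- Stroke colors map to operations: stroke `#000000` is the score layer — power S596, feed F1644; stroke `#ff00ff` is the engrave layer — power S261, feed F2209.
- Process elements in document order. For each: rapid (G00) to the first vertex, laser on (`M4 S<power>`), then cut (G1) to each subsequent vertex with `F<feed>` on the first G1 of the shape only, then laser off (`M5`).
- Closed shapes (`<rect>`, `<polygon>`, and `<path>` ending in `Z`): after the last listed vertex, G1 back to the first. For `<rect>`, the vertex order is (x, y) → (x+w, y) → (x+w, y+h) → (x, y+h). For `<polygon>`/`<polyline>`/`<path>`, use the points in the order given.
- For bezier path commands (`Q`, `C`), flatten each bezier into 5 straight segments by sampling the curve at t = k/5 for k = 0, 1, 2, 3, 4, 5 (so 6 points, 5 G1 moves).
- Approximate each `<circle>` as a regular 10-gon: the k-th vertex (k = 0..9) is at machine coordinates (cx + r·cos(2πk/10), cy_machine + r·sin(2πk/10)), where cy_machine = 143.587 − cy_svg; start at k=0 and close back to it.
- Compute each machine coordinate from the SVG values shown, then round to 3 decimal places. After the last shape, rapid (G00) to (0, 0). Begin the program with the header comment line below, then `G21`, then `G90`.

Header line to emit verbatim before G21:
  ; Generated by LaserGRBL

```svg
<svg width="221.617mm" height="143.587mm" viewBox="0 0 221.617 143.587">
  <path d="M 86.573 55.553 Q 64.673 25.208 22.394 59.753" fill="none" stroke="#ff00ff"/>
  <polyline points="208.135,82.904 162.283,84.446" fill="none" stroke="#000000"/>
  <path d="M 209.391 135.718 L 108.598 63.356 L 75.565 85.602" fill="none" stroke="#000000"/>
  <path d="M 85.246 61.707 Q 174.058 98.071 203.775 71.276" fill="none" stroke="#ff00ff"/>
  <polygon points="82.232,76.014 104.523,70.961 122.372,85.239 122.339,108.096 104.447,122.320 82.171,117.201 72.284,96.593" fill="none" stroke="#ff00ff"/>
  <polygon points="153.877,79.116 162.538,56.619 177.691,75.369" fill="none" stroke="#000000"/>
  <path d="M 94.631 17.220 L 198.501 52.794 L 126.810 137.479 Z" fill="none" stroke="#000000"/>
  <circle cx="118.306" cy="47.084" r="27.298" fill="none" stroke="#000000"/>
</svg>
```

; Generated by LaserGRBL
G21
G90
G00 X86.573 Y88.034
M4 S261
G1 X76.998 Y97.576 F2209
G1 X65.792 Y101.928
G1 X52.957 Y101.088
G1 X38.490 Y95.056
G1 X22.394 Y83.834
M5
G00 X208.135 Y60.683
M4 S596
G1 X162.283 Y59.141 F1644
M5
G00 X209.391 Y7.869
M4 S596
G1 X108.598 Y80.231 F1644
G1 X75.565 Y57.985
M5
G00 X85.246 Y81.880
M4 S261
G1 X118.407 Y69.861 F2209
G1 X146.840 Y62.894
G1 X170.546 Y60.980
G1 X189.524 Y64.119
G1 X203.775 Y72.311
M5
G00 X82.232 Y67.573
M4 S261
G1 X104.523 Y72.626 F2209
G1 X122.372 Y58.348
G1 X122.339 Y35.491
G1 X104.447 Y21.267
G1 X82.171 Y26.386
G1 X72.284 Y46.994
G1 X82.232 Y67.573
M5
G00 X153.877 Y64.471
M4 S596
G1 X162.538 Y86.968 F1644
G1 X177.691 Y68.218
G1 X153.877 Y64.471
M5
G00 X94.631 Y126.367
M4 S596
G1 X198.501 Y90.793 F1644
G1 X126.810 Y6.108
G1 X94.631 Y126.367
M5
G00 X145.604 Y96.503
M4 S596
G1 X140.391 Y112.548 F1644
G1 X126.742 Y122.465
G1 X109.870 Y122.465
G1 X96.221 Y112.548
G1 X91.008 Y96.503
G1 X96.221 Y80.458
G1 X109.870 Y70.541
G1 X126.742 Y70.541
G1 X140.391 Y80.458
G1 X145.604 Y96.503
M5
G00 X0.000 Y0.000

Since the viewBox matches the mm dimensions, user units are millimetres directly. The only transform is the Y-flip y_m = 143.587 − y_svg.

Shape 1 is a quadratic bezier drawn with `<path>`. Its stroke #ff00ff means engrave at S261, F2209. After flipping Y the toolpath is (86.573,88.034) → (76.998,97.576) → (65.792,101.928) → (52.957,101.088) → (38.490,95.056) → (22.394,83.834).

Shape 2 is a line segment drawn with `<polyline>`. Its stroke #000000 means score at S596, F1644. After flipping Y the toolpath is (208.135,60.683) → (162.283,59.141).

Shape 3 is a open polyline drawn with `<path>`. Its stroke #000000 means score at S596, F1644. After flipping Y the toolpath is (209.391,7.869) → (108.598,80.231) → (75.565,57.985).

Shape 4 is a quadratic bezier drawn with `<path>`. Its stroke #ff00ff means engrave at S261, F2209. After flipping Y the toolpath is (85.246,81.880) → (118.407,69.861) → (146.840,62.894) → (170.546,60.980) → (189.524,64.119) → (203.775,72.311).

Shape 5 is a regular polygon drawn with `<polygon>`. Its stroke #ff00ff means engrave at S261, F2209. After flipping Y the toolpath is (82.232,67.573) → (104.523,72.626) → (122.372,58.348) → (122.339,35.491) → (104.447,21.267) → (82.171,26.386) → (72.284,46.994) → (82.232,67.573), returning to the start.

Shape 6 is a regular polygon drawn with `<polygon>`. Its stroke #000000 means score at S596, F1644. After flipping Y the toolpath is (153.877,64.471) → (162.538,86.968) → (177.691,68.218) → (153.877,64.471), returning to the start.

Shape 7 is a closed polygon drawn with `<path>`. Its stroke #000000 means score at S596, F1644. After flipping Y the toolpath is (94.631,126.367) → (198.501,90.793) → (126.810,6.108) → (94.631,126.367), returning to the start.

Shape 8 is a circle drawn with `<circle>`. Its stroke #000000 means score at S596, F1644. After flipping Y the toolpath is (145.604,96.503) → (140.391,112.548) → (126.742,122.465) → (109.870,122.465) → (96.221,112.548) → (91.008,96.503) → (96.221,80.458) → (109.870,70.541) → (126.742,70.541) → (140.391,80.458) → (145.604,96.503), returning to the start.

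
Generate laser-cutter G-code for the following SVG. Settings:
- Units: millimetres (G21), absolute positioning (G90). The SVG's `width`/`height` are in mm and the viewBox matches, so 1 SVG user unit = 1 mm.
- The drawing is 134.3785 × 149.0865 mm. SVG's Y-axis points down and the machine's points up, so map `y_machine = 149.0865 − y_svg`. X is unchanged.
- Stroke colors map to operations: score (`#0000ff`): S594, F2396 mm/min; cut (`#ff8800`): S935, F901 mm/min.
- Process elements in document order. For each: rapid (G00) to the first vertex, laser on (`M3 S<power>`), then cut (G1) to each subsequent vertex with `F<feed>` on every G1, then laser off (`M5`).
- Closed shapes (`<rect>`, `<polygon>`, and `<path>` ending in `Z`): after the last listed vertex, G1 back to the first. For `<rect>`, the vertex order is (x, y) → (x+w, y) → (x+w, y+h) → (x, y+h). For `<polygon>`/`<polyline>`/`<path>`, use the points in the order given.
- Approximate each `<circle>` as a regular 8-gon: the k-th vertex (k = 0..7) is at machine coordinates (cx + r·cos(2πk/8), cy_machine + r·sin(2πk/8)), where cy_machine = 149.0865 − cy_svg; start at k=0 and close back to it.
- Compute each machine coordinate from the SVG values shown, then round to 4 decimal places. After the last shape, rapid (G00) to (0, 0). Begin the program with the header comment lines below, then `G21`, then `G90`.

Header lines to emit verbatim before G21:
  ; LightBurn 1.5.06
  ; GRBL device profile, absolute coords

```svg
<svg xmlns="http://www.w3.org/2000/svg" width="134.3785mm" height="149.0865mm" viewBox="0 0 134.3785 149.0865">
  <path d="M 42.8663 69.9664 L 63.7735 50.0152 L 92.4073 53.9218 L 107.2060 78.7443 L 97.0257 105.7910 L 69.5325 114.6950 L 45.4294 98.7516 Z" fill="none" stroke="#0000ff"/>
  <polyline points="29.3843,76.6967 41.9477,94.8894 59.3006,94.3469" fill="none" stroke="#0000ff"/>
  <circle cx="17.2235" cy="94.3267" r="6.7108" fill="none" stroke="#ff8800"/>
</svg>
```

; LightBurn 1.5.06
; GRBL device profile, absolute coords
G21
G90
G00 X42.8663 Y79.1201
M3 S594
G1 X63.7735 Y99.0713 F2396
G1 X92.4073 Y95.1647 F2396
G1 X107.2060 Y70.3422 F2396
G1 X97.0257 Y43.2955 F2396
G1 X69.5325 Y34.3915 F2396
G1 X45.4294 Y50.3349 F2396
G1 X42.8663 Y79.1201 F2396
M5
G00 X29.3843 Y72.3898
M3 S594
G1 X41.9477 Y54.1971 F2396
G1 X59.3006 Y54.7396 F2396
M5
G00 X23.9343 Y54.7598
M3 S935
G1 X21.9688 Y59.5051 F901
G1 X17.2235 Y61.4706 F901
G1 X12.4782 Y59.5051 F901
G1 X10.5127 Y54.7598 F901
G1 X12.4782 Y50.0145 F901
G1 X17.2235 Y48.0490 F901
G1 X21.9688 Y50.0145 F901
G1 X23.9343 Y54.7598 F901
M5
G00 X0.0000 Y0.0000

Since the viewBox matches the mm dimensions, user units are millimetres directly. The only transform is the Y-flip y_m = 149.0865 − y_svg.

Shape 1 is a regular polygon drawn with `<path>`. Its stroke #0000ff means score at S594, F2396. After flipping Y the toolpath is (42.8663,79.1201) → (63.7735,99.0713) → (92.4073,95.1647) → (107.2060,70.3422) → (97.0257,43.2955) → (69.5325,34.3915) → (45.4294,50.3349) → (42.8663,79.1201), returning to the start.

Shape 2 is a open polyline drawn with `<polyline>`. Its stroke #0000ff means score at S594, F2396. After flipping Y the toolpath is (29.3843,72.3898) → (41.9477,54.1971) → (59.3006,54.7396).

Shape 3 is a circle drawn with `<circle>`. Its stroke #ff8800 means cut at S935, F901. After flipping Y the toolpath is (23.9343,54.7598) → (21.9688,59.5051) → (17.2235,61.4706) → (12.4782,59.5051) → (10.5127,54.7598) → (12.4782,50.0145) → (17.2235,48.0490) → (21.9688,50.0145) → (23.9343,54.7598), returning to the start.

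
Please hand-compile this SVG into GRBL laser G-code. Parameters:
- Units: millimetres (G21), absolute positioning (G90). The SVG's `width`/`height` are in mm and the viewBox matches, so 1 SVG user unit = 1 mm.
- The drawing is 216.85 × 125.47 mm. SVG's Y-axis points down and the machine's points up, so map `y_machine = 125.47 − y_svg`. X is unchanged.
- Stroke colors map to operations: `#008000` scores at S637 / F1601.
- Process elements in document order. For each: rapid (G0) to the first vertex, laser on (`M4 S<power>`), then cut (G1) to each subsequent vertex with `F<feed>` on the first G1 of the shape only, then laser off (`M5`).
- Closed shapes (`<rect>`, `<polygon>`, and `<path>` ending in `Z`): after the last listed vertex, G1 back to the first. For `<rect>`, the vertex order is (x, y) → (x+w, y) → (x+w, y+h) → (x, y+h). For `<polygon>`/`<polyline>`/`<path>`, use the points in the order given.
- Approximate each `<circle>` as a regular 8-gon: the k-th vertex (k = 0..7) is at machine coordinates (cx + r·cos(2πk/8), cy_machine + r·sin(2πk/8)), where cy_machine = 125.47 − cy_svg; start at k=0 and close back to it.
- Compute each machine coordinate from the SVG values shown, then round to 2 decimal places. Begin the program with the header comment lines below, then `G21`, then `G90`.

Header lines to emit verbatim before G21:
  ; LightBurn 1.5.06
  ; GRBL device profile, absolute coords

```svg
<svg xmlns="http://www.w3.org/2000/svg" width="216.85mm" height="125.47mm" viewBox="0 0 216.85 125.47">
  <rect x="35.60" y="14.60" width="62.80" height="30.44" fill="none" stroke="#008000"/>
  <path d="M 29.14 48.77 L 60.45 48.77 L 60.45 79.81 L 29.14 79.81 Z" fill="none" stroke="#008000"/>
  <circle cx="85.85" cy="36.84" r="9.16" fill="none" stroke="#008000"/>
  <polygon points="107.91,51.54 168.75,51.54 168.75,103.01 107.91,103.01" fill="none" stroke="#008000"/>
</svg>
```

viewBox `0 0 216.85 125.47` with mm width/height → 1 unit = 1 mm. Flip: y_m = 125.47 − y_svg.

**Shape 1** — `<rect>` rectangle, stroke `#008000` → score (S637, F1601). Machine vertices: (35.60,110.87) → (98.40,110.87) → (98.40,80.43) → (35.60,80.43) → (35.60,110.87). Closed: final G1 returns to the first vertex.

**Shape 2** — `<path>` rectangle, stroke `#008000` → score (S637, F1601). Machine vertices: (29.14,76.70) → (60.45,76.70) → (60.45,45.66) → (29.14,45.66) → (29.14,76.70). Closed: final G1 returns to the first vertex.

**Shape 3** — `<circle>` circle, stroke `#008000` → score (S637, F1601). Machine vertices: (95.01,88.63) → (92.33,95.11) → (85.85,97.79) → (79.37,95.11) → (76.69,88.63) → (79.37,82.15) → (85.85,79.47) → (92.33,82.15) → (95.01,88.63). Closed: final G1 returns to the first vertex.

**Shape 4** — `<polygon>` rectangle, stroke `#008000` → score (S637, F1601). Machine vertices: (107.91,73.93) → (168.75,73.93) → (168.75,22.46) → (107.91,22.46) → (107.91,73.93). Closed: final G1 returns to the first vertex.

; LightBurn 1.5.06
; GRBL device profile, absolute coords
G21
G90
G0 X35.60 Y110.87
M4 S637
G1 X98.40 Y110.87 F1601
G1 X98.40 Y80.43
G1 X35.60 Y80.43
G1 X35.60 Y110.87
M5
G0 X29.14 Y76.70
M4 S637
G1 X60.45 Y76.70 F1601
G1 X60.45 Y45.66
G1 X29.14 Y45.66
G1 X29.14 Y76.70
M5
G0 X95.01 Y88.63
M4 S637
G1 X92.33 Y95.11 F1601
G1 X85.85 Y97.79
G1 X79.37 Y95.11
G1 X76.69 Y88.63
G1 X79.37 Y82.15
G1 X85.85 Y79.47
G1 X92.33 Y82.15
G1 X95.01 Y88.63
M5
G0 X107.91 Y73.93
M4 S637
G1 X168.75 Y73.93 F1601
G1 X168.75 Y22.46
G1 X107.91 Y22.46
G1 X107.91 Y73.93
M5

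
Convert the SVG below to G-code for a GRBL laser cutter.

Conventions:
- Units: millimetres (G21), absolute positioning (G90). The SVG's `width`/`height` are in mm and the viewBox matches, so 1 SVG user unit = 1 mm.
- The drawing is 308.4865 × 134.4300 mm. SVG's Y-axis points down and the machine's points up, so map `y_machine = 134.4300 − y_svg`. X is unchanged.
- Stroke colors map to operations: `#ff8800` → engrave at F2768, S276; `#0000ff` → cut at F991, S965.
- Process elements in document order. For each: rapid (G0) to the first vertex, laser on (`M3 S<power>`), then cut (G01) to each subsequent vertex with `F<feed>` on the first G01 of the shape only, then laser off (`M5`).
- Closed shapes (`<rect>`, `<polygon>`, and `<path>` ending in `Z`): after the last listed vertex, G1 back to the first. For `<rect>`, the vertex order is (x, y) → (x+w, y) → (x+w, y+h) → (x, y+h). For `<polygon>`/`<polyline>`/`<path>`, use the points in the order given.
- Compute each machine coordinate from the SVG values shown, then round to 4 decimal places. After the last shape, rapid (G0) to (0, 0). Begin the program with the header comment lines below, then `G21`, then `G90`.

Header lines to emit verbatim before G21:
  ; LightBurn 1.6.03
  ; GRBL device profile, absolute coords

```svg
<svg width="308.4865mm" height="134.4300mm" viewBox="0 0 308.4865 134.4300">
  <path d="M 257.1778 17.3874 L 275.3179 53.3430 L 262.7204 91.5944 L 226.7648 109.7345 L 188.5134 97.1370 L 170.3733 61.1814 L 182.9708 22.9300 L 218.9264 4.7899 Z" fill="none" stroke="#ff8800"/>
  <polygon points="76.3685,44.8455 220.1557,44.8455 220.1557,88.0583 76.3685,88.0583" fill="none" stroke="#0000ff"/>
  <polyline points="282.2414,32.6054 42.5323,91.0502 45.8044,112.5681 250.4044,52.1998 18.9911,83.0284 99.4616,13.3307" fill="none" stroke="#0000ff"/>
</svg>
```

1 u = 1 mm; y_m = 134.4300 − y.

[1] `<path>` regular polygon, #ff8800→engrave S276 F2768: (257.1778,117.0426) → (275.3179,81.0870) → (262.7204,42.8356) → (226.7648,24.6955) → (188.5134,37.2930) → (170.3733,73.2486) → (182.9708,111.5000) → (218.9264,129.6401) → (257.1778,117.0426) (closed)

[2] `<polygon>` rectangle, #0000ff→cut S965 F991: (76.3685,89.5845) → (220.1557,89.5845) → (220.1557,46.3717) → (76.3685,46.3717) → (76.3685,89.5845) (closed)

[3] `<polyline>` open polyline, #0000ff→cut S965 F991: (282.2414,101.8246) → (42.5323,43.3798) → (45.8044,21.8619) → (250.4044,82.2302) → (18.9911,51.4016) → (99.4616,121.0993)

; LightBurn 1.6.03
; GRBL device profile, absolute coords
G21
G90
G0 X257.1778 Y117.0426
M3 S276
G01 X275.3179 Y81.0870 F2768
G01 X262.7204 Y42.8356
G01 X226.7648 Y24.6955
G01 X188.5134 Y37.2930
G01 X170.3733 Y73.2486
G01 X182.9708 Y111.5000
G01 X218.9264 Y129.6401
G01 X257.1778 Y117.0426
M5
G0 X76.3685 Y89.5845
M3 S965
G01 X220.1557 Y89.5845 F991
G01 X220.1557 Y46.3717
G01 X76.3685 Y46.3717
G01 X76.3685 Y89.5845
M5
G0 X282.2414 Y101.8246
M3 S965
G01 X42.5323 Y43.3798 F991
G01 X45.8044 Y21.8619
G01 X250.4044 Y82.2302
G01 X18.9911 Y51.4016
G01 X99.4616 Y121.0993
M5
G0 X0.0000 Y0.0000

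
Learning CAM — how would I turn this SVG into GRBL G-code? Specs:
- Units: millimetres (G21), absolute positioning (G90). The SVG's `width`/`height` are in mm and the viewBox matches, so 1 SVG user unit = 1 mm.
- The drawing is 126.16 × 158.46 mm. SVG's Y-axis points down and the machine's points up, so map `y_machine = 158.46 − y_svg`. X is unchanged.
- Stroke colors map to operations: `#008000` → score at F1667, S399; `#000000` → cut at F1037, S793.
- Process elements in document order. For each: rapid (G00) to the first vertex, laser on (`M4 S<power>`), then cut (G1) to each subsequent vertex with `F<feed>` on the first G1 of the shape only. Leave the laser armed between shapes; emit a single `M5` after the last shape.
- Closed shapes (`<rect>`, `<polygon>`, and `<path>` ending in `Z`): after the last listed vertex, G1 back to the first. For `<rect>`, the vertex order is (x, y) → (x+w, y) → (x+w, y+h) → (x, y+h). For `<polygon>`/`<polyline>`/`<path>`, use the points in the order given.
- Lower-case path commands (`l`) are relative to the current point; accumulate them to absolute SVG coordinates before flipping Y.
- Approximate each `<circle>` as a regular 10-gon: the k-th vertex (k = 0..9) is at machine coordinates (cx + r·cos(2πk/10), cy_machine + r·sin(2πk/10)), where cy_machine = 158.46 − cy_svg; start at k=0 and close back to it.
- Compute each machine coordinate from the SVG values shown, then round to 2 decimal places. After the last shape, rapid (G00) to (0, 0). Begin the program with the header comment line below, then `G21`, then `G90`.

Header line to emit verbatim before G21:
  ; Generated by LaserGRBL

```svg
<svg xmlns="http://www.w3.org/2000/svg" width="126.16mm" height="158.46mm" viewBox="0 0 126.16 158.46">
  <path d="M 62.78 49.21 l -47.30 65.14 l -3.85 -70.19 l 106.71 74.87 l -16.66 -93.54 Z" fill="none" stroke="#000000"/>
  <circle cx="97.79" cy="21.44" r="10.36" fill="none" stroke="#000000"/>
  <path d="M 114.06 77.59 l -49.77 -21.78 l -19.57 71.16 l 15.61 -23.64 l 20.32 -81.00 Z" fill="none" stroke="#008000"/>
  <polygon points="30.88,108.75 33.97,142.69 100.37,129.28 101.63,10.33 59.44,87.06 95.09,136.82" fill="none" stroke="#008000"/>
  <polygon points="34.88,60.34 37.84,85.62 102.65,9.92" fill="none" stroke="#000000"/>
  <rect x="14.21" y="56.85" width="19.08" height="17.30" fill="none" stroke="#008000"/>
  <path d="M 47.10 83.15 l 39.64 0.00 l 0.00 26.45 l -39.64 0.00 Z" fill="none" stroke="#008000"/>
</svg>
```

viewBox `0 0 126.16 158.46` with mm width/height → 1 unit = 1 mm. Flip: y_m = 158.46 − y_svg.

**Shape 1** — `<path>` closed polygon, stroke `#000000` → cut (S793, F1037). Machine vertices: (62.78,109.25) → (15.48,44.11) → (11.63,114.30) → (118.34,39.43) → (101.68,132.97) → (62.78,109.25). Closed: final G1 returns to the first vertex.

**Shape 2** — `<circle>` circle, stroke `#000000` → cut (S793, F1037). Machine vertices: (108.15,137.02) → (106.17,143.11) → (100.99,146.87) → (94.59,146.87) → (89.41,143.11) → (87.43,137.02) → (89.41,130.93) → (94.59,127.17) → (100.99,127.17) → (106.17,130.93) → (108.15,137.02). Closed: final G1 returns to the first vertex.

**Shape 3** — `<path>` closed polygon, stroke `#008000` → score (S399, F1667). Machine vertices: (114.06,80.87) → (64.29,102.65) → (44.72,31.49) → (60.33,55.13) → (80.65,136.13) → (114.06,80.87). Closed: final G1 returns to the first vertex.

**Shape 4** — `<polygon>` closed polygon, stroke `#008000` → score (S399, F1667). Machine vertices: (30.88,49.71) → (33.97,15.77) → (100.37,29.18) → (101.63,148.13) → (59.44,71.40) → (95.09,21.64) → (30.88,49.71). Closed: final G1 returns to the first vertex.

**Shape 5** — `<polygon>` closed polygon, stroke `#000000` → cut (S793, F1037). Machine vertices: (34.88,98.12) → (37.84,72.84) → (102.65,148.54) → (34.88,98.12). Closed: final G1 returns to the first vertex.

**Shape 6** — `<rect>` rectangle, stroke `#008000` → score (S399, F1667). Machine vertices: (14.21,101.61) → (33.29,101.61) → (33.29,84.31) → (14.21,84.31) → (14.21,101.61). Closed: final G1 returns to the first vertex.

**Shape 7** — `<path>` rectangle, stroke `#008000` → score (S399, F1667). Machine vertices: (47.10,75.31) → (86.74,75.31) → (86.74,48.86) → (47.10,48.86) → (47.10,75.31). Closed: final G1 returns to the first vertex.

; Generated by LaserGRBL
G21
G90
G00 X62.78 Y109.25
M4 S793
G1 X15.48 Y44.11 F1037
G1 X11.63 Y114.30
G1 X118.34 Y39.43
G1 X101.68 Y132.97
G1 X62.78 Y109.25
G00 X108.15 Y137.02
M4 S793
G1 X106.17 Y143.11 F1037
G1 X100.99 Y146.87
G1 X94.59 Y146.87
G1 X89.41 Y143.11
G1 X87.43 Y137.02
G1 X89.41 Y130.93
G1 X94.59 Y127.17
G1 X100.99 Y127.17
G1 X106.17 Y130.93
G1 X108.15 Y137.02
G00 X114.06 Y80.87
M4 S399
G1 X64.29 Y102.65 F1667
G1 X44.72 Y31.49
G1 X60.33 Y55.13
G1 X80.65 Y136.13
G1 X114.06 Y80.87
G00 X30.88 Y49.71
M4 S399
G1 X33.97 Y15.77 F1667
G1 X100.37 Y29.18
G1 X101.63 Y148.13
G1 X59.44 Y71.40
G1 X95.09 Y21.64
G1 X30.88 Y49.71
G00 X34.88 Y98.12
M4 S793
G1 X37.84 Y72.84 F1037
G1 X102.65 Y148.54
G1 X34.88 Y98.12
G00 X14.21 Y101.61
M4 S399
G1 X33.29 Y101.61 F1667
G1 X33.29 Y84.31
G1 X14.21 Y84.31
G1 X14.21 Y101.61
G00 X47.10 Y75.31
M4 S399
G1 X86.74 Y75.31 F1667
G1 X86.74 Y48.86
G1 X47.10 Y48.86
G1 X47.10 Y75.31
M5
G00 X0.00 Y0.00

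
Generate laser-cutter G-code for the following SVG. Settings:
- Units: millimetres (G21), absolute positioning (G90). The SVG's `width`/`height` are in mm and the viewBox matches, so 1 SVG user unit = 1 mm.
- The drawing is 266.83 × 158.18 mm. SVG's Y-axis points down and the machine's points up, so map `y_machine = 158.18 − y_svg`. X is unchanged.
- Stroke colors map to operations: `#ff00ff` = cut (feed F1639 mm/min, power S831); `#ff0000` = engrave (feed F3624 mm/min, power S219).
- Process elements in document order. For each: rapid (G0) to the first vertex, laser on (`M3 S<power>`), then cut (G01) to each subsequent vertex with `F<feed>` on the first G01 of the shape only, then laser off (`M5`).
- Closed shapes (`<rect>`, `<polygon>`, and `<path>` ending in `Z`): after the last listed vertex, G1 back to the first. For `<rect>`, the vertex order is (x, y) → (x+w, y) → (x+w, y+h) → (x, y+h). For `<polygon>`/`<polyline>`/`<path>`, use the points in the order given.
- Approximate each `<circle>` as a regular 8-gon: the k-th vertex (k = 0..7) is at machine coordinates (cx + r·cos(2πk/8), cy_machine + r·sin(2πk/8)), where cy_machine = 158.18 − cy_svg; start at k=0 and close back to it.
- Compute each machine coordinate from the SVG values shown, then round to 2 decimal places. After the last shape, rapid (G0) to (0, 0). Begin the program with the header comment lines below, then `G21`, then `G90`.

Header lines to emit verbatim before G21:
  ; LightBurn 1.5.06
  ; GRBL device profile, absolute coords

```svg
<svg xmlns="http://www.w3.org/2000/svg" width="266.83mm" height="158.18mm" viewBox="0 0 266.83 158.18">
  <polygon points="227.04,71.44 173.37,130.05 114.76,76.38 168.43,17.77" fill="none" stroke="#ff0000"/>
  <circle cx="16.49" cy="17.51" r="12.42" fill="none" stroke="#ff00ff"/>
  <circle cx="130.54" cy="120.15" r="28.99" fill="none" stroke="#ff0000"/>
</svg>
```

; LightBurn 1.5.06
; GRBL device profile, absolute coords
G21
G90
G0 X227.04 Y86.74
M3 S219
G01 X173.37 Y28.13 F3624
G01 X114.76 Y81.80
G01 X168.43 Y140.41
G01 X227.04 Y86.74
M5
G0 X28.91 Y140.67
M3 S831
G01 X25.27 Y149.45 F1639
G01 X16.49 Y153.09
G01 X7.71 Y149.45
G01 X4.07 Y140.67
G01 X7.71 Y131.89
G01 X16.49 Y128.25
G01 X25.27 Y131.89
G01 X28.91 Y140.67
M5
G0 X159.53 Y38.03
M3 S219
G01 X151.04 Y58.53 F3624
G01 X130.54 Y67.02
G01 X110.04 Y58.53
G01 X101.55 Y38.03
G01 X110.04 Y17.53
G01 X130.54 Y9.04
G01 X151.04 Y17.53
G01 X159.53 Y38.03
M5
G0 X0.00 Y0.00

1 u = 1 mm; y_m = 158.18 − y.

[1] `<polygon>` regular polygon, #ff0000→engrave S219 F3624: (227.04,86.74) → (173.37,28.13) → (114.76,81.80) → (168.43,140.41) → (227.04,86.74) (closed)

[2] `<circle>` circle, #ff00ff→cut S831 F1639: (28.91,140.67) → (25.27,149.45) → (16.49,153.09) → (7.71,149.45) → (4.07,140.67) → (7.71,131.89) → (16.49,128.25) → (25.27,131.89) → (28.91,140.67) (closed)

[3] `<circle>` circle, #ff0000→engrave S219 F3624: (159.53,38.03) → (151.04,58.53) → (130.54,67.02) → (110.04,58.53) → (101.55,38.03) → (110.04,17.53) → (130.54,9.04) → (151.04,17.53) → (159.53,38.03) (closed)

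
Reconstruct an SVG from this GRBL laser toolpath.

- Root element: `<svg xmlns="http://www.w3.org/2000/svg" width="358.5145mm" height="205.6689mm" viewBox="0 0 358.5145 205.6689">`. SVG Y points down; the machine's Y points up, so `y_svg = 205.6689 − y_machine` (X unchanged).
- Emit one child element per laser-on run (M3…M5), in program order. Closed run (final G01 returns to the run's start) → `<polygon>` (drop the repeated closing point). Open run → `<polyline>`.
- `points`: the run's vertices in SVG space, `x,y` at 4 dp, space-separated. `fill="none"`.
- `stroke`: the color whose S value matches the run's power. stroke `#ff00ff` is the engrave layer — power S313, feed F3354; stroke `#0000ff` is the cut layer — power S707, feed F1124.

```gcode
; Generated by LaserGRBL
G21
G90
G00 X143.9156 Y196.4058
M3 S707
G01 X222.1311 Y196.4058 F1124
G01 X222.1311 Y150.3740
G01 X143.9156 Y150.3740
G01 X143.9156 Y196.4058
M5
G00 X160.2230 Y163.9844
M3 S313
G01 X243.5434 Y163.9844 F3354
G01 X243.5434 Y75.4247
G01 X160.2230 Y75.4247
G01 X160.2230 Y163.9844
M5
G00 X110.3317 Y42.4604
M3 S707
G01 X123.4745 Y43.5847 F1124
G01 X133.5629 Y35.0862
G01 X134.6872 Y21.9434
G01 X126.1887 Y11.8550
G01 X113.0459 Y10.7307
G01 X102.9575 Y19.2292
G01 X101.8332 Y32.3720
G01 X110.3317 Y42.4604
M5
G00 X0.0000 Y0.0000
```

y_svg = 205.6689 − y_m.

[1] S707→`#0000ff` (cut); closed run; points: 143.9156,9.2631 222.1311,9.2631 222.1311,55.2949 143.9156,55.2949

[2] S313→`#ff00ff` (engrave); closed run; points: 160.2230,41.6845 243.5434,41.6845 243.5434,130.2442 160.2230,130.2442

[3] S707→`#0000ff` (cut); closed run; points: 110.3317,163.2085 123.4745,162.0842 133.5629,170.5827 134.6872,183.7255 126.1887,193.8139 113.0459,194.9382 102.9575,186.4397 101.8332,173.2969

<svg xmlns="http://www.w3.org/2000/svg" width="358.5145mm" height="205.6689mm" viewBox="0 0 358.5145 205.6689">
  <polygon points="143.9156,9.2631 222.1311,9.2631 222.1311,55.2949 143.9156,55.2949" fill="none" stroke="#0000ff"/>
  <polygon points="160.2230,41.6845 243.5434,41.6845 243.5434,130.2442 160.2230,130.2442" fill="none" stroke="#ff00ff"/>
  <polygon points="110.3317,163.2085 123.4745,162.0842 133.5629,170.5827 134.6872,183.7255 126.1887,193.8139 113.0459,194.9382 102.9575,186.4397 101.8332,173.2969" fill="none" stroke="#0000ff"/>
</svg>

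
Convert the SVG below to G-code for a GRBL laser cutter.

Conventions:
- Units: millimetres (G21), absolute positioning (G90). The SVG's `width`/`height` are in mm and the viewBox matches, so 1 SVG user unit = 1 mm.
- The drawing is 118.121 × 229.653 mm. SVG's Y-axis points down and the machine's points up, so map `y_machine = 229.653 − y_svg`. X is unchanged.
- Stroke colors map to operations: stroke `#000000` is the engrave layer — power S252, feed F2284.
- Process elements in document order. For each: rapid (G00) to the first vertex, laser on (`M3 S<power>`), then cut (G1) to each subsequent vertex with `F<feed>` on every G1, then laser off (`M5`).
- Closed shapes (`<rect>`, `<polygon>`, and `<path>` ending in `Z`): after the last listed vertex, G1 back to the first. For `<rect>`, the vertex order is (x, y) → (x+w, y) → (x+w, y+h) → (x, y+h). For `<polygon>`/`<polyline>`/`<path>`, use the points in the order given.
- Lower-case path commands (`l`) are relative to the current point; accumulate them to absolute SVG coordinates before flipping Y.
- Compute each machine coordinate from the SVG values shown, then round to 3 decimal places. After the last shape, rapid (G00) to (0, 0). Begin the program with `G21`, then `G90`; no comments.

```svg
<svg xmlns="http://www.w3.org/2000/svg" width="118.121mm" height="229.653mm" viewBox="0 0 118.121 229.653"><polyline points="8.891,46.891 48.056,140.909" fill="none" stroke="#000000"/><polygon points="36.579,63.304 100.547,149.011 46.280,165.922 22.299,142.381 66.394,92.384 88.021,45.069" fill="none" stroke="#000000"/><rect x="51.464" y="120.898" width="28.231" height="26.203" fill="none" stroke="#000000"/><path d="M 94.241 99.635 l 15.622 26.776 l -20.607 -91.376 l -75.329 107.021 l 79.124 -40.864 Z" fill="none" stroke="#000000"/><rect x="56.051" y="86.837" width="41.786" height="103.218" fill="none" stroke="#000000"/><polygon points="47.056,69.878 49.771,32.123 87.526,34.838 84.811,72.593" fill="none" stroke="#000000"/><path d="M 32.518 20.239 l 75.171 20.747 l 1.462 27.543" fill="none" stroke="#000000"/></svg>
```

G21
G90
G00 X8.891 Y182.762
M3 S252
G1 X48.056 Y88.744 F2284
M5
G00 X36.579 Y166.349
M3 S252
G1 X100.547 Y80.642 F2284
G1 X46.280 Y63.731 F2284
G1 X22.299 Y87.272 F2284
G1 X66.394 Y137.269 F2284
G1 X88.021 Y184.584 F2284
G1 X36.579 Y166.349 F2284
M5
G00 X51.464 Y108.755
M3 S252
G1 X79.695 Y108.755 F2284
G1 X79.695 Y82.552 F2284
G1 X51.464 Y82.552 F2284
G1 X51.464 Y108.755 F2284
M5
G00 X94.241 Y130.018
M3 S252
G1 X109.863 Y103.242 F2284
G1 X89.256 Y194.618 F2284
G1 X13.927 Y87.597 F2284
G1 X93.051 Y128.461 F2284
G1 X94.241 Y130.018 F2284
M5
G00 X56.051 Y142.816
M3 S252
G1 X97.837 Y142.816 F2284
G1 X97.837 Y39.598 F2284
G1 X56.051 Y39.598 F2284
G1 X56.051 Y142.816 F2284
M5
G00 X47.056 Y159.775
M3 S252
G1 X49.771 Y197.530 F2284
G1 X87.526 Y194.815 F2284
G1 X84.811 Y157.060 F2284
G1 X47.056 Y159.775 F2284
M5
G00 X32.518 Y209.414
M3 S252
G1 X107.689 Y188.667 F2284
G1 X109.151 Y161.124 F2284
M5
G00 X0.000 Y0.000

Since the viewBox matches the mm dimensions, user units are millimetres directly. The only transform is the Y-flip y_m = 229.653 − y_svg.

Shape 1 is a line segment drawn with `<polyline>`. Its stroke #000000 means engrave at S252, F2284. After flipping Y the toolpath is (8.891,182.762) → (48.056,88.744).

Shape 2 is a closed polygon drawn with `<polygon>`. Its stroke #000000 means engrave at S252, F2284. After flipping Y the toolpath is (36.579,166.349) → (100.547,80.642) → (46.280,63.731) → (22.299,87.272) → (66.394,137.269) → (88.021,184.584) → (36.579,166.349), returning to the start.

Shape 3 is a rectangle drawn with `<rect>`. Its stroke #000000 means engrave at S252, F2284. After flipping Y the toolpath is (51.464,108.755) → (79.695,108.755) → (79.695,82.552) → (51.464,82.552) → (51.464,108.755), returning to the start.

Shape 4 is a closed polygon drawn with `<path>`. Its stroke #000000 means engrave at S252, F2284. After flipping Y the toolpath is (94.241,130.018) → (109.863,103.242) → (89.256,194.618) → (13.927,87.597) → (93.051,128.461) → (94.241,130.018), returning to the start.

Shape 5 is a rectangle drawn with `<rect>`. Its stroke #000000 means engrave at S252, F2284. After flipping Y the toolpath is (56.051,142.816) → (97.837,142.816) → (97.837,39.598) → (56.051,39.598) → (56.051,142.816), returning to the start.

Shape 6 is a regular polygon drawn with `<polygon>`. Its stroke #000000 means engrave at S252, F2284. After flipping Y the toolpath is (47.056,159.775) → (49.771,197.530) → (87.526,194.815) → (84.811,157.060) → (47.056,159.775), returning to the start.

Shape 7 is a open polyline drawn with `<path>`. Its stroke #000000 means engrave at S252, F2284. After flipping Y the toolpath is (32.518,209.414) → (107.689,188.667) → (109.151,161.124).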